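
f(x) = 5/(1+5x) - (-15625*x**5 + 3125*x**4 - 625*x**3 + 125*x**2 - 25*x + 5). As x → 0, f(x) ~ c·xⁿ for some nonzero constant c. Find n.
6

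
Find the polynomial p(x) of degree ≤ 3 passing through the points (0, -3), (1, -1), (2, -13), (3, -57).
-3*x**3 + 2*x**2 + 3*x - 3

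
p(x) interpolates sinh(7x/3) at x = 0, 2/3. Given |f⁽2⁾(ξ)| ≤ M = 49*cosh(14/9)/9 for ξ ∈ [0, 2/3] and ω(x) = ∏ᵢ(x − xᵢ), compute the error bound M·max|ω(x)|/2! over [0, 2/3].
49*cosh(14/9)/162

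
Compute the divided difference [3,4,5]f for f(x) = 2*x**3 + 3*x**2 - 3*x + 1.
27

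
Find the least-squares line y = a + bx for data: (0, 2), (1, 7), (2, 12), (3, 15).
a = 12/5, b = 22/5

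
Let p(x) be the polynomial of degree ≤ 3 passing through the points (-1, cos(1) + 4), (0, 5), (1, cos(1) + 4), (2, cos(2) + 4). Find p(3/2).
5*cos(2)/16 + cos(1) + 59/16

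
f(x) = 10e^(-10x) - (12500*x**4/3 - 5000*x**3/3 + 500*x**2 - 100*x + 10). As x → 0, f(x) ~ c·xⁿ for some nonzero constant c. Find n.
5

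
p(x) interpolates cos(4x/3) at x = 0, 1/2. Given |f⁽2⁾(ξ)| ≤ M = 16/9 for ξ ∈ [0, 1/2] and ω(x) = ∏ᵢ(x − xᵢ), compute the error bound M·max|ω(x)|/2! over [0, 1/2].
1/18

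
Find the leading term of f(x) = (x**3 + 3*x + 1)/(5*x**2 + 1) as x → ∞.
x/5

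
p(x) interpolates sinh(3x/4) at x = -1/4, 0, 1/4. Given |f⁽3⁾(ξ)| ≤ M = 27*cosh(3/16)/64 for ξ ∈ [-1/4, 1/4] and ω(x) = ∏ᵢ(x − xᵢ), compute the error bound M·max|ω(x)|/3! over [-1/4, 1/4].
sqrt(3)*cosh(3/16)/4096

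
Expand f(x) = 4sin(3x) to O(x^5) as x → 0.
12*x - 18*x**3 + O(x**5)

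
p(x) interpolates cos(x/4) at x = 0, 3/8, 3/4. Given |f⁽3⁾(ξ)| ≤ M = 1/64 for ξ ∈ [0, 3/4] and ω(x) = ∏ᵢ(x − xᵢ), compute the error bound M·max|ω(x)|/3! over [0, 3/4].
sqrt(3)/32768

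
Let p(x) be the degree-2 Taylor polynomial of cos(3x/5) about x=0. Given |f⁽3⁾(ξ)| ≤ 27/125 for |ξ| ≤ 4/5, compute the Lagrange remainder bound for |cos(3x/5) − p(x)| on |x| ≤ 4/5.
288/15625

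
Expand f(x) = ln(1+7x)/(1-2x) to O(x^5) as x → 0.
7*x - 21*x**2/2 + 280*x**3/3 - 4963*x**4/12 + O(x**5)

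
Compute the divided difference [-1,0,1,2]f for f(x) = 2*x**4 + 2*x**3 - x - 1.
6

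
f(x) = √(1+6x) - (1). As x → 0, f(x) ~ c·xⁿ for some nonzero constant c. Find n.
1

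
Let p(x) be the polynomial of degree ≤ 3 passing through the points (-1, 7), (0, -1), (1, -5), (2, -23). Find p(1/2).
-19/8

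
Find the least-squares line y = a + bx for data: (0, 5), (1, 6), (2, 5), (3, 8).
a = 24/5, b = 4/5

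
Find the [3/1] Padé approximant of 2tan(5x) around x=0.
250*x**3/3 + 10*x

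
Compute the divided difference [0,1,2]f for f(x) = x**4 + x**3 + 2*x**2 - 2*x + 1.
12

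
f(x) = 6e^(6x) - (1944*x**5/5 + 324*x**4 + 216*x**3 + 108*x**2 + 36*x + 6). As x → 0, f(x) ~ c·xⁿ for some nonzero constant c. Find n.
6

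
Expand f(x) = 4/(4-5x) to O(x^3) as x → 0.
1 + 5*x/4 + 25*x**2/16 + O(x**3)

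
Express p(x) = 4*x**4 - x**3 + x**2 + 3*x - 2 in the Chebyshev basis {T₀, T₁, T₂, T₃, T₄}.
(9/4)T₁ + (5/2)T₂ + (-1/4)T₃ + (1/2)T₄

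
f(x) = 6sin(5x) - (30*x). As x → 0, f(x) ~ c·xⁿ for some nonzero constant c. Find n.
3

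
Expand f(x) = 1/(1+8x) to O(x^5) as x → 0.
1 - 8*x + 64*x**2 - 512*x**3 + 4096*x**4 + O(x**5)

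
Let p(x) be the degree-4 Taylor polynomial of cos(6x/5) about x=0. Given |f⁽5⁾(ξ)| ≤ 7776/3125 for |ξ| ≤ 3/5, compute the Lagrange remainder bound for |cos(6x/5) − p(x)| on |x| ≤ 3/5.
78732/48828125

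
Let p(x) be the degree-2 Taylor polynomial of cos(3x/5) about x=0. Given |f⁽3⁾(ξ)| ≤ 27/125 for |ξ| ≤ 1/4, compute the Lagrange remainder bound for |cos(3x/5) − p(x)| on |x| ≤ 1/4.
9/16000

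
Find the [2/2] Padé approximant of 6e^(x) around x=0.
(x**2/2 + 3*x + 6)/(x**2/12 - x/2 + 1)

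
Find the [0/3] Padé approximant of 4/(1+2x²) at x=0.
4/(2*x**2 + 1)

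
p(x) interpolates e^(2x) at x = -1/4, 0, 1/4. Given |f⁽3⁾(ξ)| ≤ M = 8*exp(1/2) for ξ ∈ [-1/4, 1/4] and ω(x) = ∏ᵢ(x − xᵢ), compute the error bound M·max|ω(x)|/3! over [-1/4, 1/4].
sqrt(3)*exp(1/2)/216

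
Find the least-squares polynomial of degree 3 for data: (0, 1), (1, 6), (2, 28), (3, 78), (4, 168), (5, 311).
13/14 + (31/28)x + (61/28)x² + (2)x³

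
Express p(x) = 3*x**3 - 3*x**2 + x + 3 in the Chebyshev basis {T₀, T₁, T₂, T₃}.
(3/2)T₀ + (13/4)T₁ + (-3/2)T₂ + (3/4)T₃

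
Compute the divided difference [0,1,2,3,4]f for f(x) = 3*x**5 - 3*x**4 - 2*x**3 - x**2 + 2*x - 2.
27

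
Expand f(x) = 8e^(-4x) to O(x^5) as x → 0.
8 - 32*x + 64*x**2 - 256*x**3/3 + 256*x**4/3 + O(x**5)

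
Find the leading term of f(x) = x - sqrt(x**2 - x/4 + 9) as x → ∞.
1/8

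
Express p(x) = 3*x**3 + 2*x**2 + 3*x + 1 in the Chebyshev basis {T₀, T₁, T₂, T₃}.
(2)T₀ + (21/4)T₁ + T₂ + (3/4)T₃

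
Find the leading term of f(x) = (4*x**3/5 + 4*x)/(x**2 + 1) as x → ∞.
4*x/5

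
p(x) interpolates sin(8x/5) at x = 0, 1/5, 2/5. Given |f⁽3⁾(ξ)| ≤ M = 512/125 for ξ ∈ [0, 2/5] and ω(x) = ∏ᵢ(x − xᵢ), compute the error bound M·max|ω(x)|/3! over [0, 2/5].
512*sqrt(3)/421875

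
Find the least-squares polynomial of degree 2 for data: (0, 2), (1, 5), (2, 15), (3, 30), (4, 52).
68/35 + (3/14)x + (43/14)x²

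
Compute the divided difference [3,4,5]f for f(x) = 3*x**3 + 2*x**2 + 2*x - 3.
38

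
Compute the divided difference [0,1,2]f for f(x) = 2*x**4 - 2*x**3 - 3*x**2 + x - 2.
5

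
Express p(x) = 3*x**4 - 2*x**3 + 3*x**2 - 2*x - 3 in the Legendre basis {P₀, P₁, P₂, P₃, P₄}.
(-7/5)P₀ + (-16/5)P₁ + (26/7)P₂ + (-4/5)P₃ + (24/35)P₄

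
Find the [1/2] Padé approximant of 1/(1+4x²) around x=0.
1/(4*x**2 + 1)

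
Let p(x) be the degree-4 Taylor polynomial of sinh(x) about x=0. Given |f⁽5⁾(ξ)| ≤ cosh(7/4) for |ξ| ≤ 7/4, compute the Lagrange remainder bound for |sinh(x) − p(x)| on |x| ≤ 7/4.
16807*cosh(7/4)/122880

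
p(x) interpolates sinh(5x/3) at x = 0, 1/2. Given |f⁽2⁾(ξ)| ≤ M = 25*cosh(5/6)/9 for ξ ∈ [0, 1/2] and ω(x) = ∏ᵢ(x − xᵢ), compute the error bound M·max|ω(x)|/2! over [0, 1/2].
25*cosh(5/6)/288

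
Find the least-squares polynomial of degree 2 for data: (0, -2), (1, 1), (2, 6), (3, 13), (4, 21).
-73/35 + (83/35)x + (6/7)x²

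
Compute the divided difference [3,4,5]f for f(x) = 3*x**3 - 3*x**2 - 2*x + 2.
33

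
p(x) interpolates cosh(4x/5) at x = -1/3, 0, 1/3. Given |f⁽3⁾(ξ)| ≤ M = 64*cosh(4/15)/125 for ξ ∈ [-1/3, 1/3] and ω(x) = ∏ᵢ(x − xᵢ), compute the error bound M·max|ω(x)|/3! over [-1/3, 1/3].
64*sqrt(3)*cosh(4/15)/91125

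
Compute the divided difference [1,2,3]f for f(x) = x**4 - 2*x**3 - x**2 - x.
12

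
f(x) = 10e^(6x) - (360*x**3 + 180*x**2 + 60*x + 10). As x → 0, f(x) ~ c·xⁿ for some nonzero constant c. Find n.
4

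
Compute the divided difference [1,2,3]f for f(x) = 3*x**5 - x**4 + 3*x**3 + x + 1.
263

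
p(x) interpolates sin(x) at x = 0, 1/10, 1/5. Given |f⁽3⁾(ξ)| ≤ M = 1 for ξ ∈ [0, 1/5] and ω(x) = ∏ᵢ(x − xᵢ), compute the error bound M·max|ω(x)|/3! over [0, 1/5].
sqrt(3)/27000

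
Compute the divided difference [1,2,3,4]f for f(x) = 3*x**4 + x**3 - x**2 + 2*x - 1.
31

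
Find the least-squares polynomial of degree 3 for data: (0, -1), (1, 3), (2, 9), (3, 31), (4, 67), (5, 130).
-53/63 + (155/54)x + (-215/252)x² + (119/108)x³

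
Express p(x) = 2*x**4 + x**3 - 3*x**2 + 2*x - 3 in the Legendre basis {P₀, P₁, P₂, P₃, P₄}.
(-18/5)P₀ + (13/5)P₁ + (-6/7)P₂ + (2/5)P₃ + (16/35)P₄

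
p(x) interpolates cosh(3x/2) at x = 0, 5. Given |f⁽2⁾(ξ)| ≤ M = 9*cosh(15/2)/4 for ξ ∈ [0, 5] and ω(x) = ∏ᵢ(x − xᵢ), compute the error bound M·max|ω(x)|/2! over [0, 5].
225*cosh(15/2)/32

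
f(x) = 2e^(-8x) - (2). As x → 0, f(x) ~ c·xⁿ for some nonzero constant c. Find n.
1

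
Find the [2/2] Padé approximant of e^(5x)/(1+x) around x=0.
(175*x**2/132 + 20*x/11 + 1)/(205*x**2/132 - 24*x/11 + 1)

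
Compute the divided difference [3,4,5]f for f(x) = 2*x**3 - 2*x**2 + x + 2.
22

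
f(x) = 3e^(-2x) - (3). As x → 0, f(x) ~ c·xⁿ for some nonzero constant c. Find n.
1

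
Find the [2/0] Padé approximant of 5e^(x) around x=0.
5*x**2/2 + 5*x + 5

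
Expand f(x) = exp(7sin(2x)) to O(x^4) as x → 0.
1 + 14*x + 98*x**2 + 448*x**3 + O(x**4)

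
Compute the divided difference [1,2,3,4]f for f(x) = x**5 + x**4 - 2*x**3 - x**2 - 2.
73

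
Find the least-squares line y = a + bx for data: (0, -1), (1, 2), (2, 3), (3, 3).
a = -1/5, b = 13/10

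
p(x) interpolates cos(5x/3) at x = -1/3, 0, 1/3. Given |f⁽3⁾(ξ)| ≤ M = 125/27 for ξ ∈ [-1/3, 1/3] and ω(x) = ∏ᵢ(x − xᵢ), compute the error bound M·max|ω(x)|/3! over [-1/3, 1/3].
125*sqrt(3)/19683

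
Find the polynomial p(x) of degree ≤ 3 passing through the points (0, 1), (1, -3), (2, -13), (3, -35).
-x**3 - 3*x + 1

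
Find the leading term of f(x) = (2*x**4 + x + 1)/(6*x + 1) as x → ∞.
x**3/3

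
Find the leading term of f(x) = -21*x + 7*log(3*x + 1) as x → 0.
-63*x**2/2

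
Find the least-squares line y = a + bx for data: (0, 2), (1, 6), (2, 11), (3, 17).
a = 3/2, b = 5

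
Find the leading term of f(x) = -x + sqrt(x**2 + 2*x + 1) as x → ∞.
1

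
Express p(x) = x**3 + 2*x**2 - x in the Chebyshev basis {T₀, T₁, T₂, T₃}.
T₀ + (-1/4)T₁ + T₂ + (1/4)T₃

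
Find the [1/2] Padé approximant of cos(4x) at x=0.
1/(8*x**2 + 1)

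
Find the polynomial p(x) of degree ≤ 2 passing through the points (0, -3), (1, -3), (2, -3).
-3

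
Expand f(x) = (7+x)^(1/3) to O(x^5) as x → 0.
7**(1/3) + 7**(1/3)*x/21 - 7**(1/3)*x**2/441 + 5*7**(1/3)*x**3/27783 - 10*7**(1/3)*x**4/583443 + O(x**5)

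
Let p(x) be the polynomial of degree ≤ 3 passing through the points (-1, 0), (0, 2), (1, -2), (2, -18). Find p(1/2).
9/8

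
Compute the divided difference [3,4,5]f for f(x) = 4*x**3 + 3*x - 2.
48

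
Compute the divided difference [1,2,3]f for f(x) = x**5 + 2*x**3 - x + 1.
102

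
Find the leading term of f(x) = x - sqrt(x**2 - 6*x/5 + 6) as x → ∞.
3/5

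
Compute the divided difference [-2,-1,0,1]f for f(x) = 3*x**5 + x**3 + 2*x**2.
16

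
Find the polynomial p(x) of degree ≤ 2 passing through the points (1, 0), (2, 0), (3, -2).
-x**2 + 3*x - 2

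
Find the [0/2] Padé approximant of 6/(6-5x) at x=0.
1/(1 - 5*x/6)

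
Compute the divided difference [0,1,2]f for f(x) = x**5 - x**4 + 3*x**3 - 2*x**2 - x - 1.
15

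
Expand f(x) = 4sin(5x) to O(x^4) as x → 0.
20*x - 250*x**3/3 + O(x**4)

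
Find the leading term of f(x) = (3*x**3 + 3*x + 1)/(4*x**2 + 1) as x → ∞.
3*x/4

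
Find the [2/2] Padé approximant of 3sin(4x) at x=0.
12*x/(8*x**2/3 + 1)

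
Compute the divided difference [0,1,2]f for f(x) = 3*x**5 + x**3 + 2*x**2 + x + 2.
50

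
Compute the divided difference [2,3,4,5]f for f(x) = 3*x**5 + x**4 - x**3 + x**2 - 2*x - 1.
388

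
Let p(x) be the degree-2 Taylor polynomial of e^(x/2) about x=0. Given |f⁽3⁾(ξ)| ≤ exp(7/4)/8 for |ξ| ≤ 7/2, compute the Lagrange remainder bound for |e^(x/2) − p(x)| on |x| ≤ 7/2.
343*exp(7/4)/384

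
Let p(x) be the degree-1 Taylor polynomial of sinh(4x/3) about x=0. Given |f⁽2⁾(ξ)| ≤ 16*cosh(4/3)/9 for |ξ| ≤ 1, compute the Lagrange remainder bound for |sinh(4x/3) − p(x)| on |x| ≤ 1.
8*cosh(4/3)/9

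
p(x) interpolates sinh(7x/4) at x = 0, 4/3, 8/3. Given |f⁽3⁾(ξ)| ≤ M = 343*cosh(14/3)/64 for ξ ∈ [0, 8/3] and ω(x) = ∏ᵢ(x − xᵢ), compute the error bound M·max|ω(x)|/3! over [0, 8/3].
343*sqrt(3)*cosh(14/3)/729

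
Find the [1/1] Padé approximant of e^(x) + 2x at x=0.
(17*x/6 + 1)/(1 - x/6)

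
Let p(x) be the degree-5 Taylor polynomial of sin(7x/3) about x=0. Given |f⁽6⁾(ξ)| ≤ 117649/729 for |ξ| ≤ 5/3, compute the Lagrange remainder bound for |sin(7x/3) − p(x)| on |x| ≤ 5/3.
367653125/76527504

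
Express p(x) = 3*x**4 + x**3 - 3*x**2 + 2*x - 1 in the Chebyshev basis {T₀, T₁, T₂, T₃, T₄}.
(-11/8)T₀ + (11/4)T₁ + (1/4)T₃ + (3/8)T₄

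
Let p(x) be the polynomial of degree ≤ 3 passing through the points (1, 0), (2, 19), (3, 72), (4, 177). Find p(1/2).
-19/8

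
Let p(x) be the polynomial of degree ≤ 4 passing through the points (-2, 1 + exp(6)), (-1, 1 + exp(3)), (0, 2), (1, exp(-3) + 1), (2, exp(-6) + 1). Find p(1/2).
(-5 + 60*exp(3) + (-20*exp(3) + 218 + 3*exp(6))*exp(6))*exp(-6)/128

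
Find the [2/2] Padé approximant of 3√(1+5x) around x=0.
(375*x**2/16 + 75*x/4 + 3)/(25*x**2/16 + 15*x/4 + 1)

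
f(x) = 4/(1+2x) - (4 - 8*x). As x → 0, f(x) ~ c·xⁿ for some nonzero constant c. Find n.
2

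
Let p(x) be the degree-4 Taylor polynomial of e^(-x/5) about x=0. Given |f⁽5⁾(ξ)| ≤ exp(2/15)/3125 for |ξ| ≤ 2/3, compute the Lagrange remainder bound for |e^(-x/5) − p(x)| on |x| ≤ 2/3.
4*exp(2/15)/11390625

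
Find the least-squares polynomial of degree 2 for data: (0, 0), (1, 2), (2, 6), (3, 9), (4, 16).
3/35 + (93/70)x + (9/14)x²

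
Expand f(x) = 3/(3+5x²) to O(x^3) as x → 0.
1 - 5*x**2/3 + O(x**3)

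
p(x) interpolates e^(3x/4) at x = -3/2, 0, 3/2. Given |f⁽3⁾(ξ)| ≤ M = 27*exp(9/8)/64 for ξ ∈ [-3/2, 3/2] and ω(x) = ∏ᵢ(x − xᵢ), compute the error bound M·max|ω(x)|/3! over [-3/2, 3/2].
27*sqrt(3)*exp(9/8)/512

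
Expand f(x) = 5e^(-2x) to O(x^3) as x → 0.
5 - 10*x + 10*x**2 + O(x**3)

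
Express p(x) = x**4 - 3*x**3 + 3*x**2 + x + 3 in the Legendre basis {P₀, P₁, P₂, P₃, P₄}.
(21/5)P₀ + (-4/5)P₁ + (18/7)P₂ + (-6/5)P₃ + (8/35)P₄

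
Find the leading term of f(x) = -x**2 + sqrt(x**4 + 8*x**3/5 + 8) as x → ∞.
4*x/5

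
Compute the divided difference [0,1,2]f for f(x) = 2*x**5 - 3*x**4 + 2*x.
9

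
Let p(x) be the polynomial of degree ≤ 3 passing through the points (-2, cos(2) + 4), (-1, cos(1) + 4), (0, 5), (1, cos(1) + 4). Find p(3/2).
-5*cos(2)/16 + 29/16 + 7*cos(1)/2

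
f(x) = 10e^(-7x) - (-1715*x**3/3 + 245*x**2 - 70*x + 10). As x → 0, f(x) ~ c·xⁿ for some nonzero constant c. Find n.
4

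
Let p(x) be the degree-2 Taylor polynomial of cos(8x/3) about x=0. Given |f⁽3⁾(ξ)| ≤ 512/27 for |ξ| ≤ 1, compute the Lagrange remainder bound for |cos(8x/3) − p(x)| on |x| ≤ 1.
256/81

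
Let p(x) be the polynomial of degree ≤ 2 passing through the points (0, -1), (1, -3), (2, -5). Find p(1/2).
-2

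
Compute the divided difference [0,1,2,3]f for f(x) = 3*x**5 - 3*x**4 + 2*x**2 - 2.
57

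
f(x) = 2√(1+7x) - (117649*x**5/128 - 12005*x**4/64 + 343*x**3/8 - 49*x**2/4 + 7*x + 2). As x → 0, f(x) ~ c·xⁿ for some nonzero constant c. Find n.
6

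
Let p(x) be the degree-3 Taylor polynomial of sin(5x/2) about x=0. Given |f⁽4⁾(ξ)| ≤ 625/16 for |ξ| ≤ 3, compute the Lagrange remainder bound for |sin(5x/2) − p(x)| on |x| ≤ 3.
16875/128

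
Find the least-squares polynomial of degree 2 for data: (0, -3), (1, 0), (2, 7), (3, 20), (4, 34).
-16/5 + (7/5)x + (2)x²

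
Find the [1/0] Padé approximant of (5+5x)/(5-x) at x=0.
6*x/5 + 1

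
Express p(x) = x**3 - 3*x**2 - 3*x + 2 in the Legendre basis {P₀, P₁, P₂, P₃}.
P₀ + (-12/5)P₁ + (-2)P₂ + (2/5)P₃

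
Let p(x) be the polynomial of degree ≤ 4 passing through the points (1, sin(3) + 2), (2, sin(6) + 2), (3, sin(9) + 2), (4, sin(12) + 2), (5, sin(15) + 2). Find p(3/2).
35*sin(6)/32 - 35*sin(9)/64 + 7*sin(12)/32 - 5*sin(15)/128 + 35*sin(3)/128 + 2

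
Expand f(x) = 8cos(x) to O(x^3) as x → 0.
8 - 4*x**2 + O(x**3)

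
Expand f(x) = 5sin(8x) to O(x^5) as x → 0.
40*x - 1280*x**3/3 + O(x**5)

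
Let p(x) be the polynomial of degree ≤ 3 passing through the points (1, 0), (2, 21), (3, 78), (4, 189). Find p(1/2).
-21/8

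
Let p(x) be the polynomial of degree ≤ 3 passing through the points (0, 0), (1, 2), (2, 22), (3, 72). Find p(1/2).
-1/2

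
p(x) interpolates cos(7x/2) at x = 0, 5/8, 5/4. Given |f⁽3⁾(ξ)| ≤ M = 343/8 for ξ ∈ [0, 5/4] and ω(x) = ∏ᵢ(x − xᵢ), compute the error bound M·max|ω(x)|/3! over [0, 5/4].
42875*sqrt(3)/110592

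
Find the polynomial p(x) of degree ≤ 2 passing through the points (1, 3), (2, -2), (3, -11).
-2*x**2 + x + 4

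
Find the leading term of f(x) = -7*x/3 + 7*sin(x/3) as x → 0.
-7*x**3/162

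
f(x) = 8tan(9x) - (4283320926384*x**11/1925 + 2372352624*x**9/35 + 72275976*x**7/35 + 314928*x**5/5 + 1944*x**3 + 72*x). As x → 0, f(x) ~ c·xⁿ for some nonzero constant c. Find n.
13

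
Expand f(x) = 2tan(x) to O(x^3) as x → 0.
2*x + O(x**3)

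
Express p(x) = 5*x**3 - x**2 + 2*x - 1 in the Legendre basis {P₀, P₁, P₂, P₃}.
(-4/3)P₀ + (5)P₁ + (-2/3)P₂ + (2)P₃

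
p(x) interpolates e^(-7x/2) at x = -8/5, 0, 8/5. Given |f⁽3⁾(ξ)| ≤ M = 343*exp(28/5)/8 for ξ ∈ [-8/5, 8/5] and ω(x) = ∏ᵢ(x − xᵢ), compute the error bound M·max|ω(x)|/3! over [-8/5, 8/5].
21952*sqrt(3)*exp(28/5)/3375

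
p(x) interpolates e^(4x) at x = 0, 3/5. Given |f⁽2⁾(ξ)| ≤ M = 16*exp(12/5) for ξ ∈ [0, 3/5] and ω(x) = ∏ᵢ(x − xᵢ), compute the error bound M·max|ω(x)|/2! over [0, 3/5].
18*exp(12/5)/25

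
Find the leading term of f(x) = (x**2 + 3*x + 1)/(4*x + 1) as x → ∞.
x/4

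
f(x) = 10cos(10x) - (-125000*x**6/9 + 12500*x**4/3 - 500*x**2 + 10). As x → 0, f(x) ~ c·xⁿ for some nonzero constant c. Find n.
8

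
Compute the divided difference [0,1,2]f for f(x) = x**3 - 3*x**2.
0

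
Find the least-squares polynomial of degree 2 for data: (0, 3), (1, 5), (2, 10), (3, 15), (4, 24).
3 + (6/5)x + x²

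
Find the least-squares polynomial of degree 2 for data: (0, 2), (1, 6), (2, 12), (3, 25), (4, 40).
15/7 + (17/14)x + (29/14)x²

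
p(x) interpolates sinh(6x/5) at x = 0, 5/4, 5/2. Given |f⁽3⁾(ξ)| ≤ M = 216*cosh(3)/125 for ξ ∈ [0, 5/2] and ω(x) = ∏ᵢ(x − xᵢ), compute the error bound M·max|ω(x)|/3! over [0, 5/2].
sqrt(3)*cosh(3)/8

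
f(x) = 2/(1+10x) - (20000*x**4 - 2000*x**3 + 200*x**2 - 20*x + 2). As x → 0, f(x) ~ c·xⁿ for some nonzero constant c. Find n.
5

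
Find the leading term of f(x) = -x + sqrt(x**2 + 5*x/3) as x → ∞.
5/6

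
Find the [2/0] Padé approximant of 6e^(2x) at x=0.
12*x**2 + 12*x + 6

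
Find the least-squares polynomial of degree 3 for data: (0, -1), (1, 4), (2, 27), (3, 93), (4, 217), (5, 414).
-38/63 + (-667/378)x + (269/126)x² + (80/27)x³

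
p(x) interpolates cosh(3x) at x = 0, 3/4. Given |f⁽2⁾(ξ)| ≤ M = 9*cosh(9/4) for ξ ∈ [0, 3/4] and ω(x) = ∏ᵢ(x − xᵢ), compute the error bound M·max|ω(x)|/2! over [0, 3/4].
81*cosh(9/4)/128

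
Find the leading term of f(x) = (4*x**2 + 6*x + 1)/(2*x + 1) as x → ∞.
2*x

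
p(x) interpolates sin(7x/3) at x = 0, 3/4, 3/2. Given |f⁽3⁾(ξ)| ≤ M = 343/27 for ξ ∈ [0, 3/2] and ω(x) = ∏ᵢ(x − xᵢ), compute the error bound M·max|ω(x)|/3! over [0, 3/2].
343*sqrt(3)/1728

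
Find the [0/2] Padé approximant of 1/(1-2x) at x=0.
1/(1 - 2*x)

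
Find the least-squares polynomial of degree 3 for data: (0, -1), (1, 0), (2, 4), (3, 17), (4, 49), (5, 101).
-55/63 + (26/27)x + (-361/252)x² + (115/108)x³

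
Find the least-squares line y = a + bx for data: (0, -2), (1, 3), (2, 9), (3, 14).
a = -21/10, b = 27/5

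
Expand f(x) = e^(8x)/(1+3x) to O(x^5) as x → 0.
1 + 5*x + 17*x**2 + 103*x**3/3 + 203*x**4/3 + O(x**5)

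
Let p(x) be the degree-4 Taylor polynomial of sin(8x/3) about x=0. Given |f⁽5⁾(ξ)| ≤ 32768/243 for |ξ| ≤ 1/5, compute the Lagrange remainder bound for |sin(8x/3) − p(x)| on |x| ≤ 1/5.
4096/11390625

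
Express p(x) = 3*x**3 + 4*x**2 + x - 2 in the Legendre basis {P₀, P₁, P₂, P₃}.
(-2/3)P₀ + (14/5)P₁ + (8/3)P₂ + (6/5)P₃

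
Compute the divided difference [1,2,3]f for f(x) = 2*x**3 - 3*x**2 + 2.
9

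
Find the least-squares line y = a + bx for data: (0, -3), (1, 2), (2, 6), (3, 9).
a = -5/2, b = 4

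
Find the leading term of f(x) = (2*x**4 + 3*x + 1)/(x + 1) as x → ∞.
2*x**3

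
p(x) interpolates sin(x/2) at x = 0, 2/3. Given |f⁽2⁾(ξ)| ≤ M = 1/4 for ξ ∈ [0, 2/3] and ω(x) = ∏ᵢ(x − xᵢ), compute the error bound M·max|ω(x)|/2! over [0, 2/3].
1/72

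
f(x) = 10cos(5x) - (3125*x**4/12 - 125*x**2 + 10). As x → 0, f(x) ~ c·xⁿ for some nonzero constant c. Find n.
6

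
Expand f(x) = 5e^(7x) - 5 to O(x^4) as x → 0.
35*x + 245*x**2/2 + 1715*x**3/6 + O(x**4)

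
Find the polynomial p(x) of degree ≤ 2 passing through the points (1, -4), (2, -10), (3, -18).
-x**2 - 3*x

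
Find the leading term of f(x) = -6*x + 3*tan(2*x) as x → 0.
8*x**3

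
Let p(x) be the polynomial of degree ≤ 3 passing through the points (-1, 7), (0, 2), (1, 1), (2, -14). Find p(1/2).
17/8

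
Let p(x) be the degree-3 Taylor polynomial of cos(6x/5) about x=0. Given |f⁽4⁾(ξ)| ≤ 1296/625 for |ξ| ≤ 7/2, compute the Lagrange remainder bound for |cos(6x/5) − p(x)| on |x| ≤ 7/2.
64827/5000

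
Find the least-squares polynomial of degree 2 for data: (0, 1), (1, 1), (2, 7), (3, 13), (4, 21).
17/35 + (22/35)x + (8/7)x²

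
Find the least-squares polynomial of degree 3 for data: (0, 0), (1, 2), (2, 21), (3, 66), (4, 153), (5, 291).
-1/18 + (-167/108)x + (67/36)x² + (109/54)x³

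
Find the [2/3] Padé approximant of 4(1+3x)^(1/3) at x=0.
(14*x**2 + 16*x + 4)/(-x**3/6 + 3*x**2/2 + 3*x + 1)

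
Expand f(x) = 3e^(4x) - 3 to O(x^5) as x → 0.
12*x + 24*x**2 + 32*x**3 + 32*x**4 + O(x**5)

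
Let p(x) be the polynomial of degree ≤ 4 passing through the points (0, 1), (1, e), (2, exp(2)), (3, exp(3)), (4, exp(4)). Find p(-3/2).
-385*exp(3)/32 - 693*e/32 + 1155/128 + 315*exp(4)/128 + 1485*exp(2)/64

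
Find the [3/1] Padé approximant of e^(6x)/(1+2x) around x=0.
(9*x**3/4 + 9*x**2/2 + 21*x/8 + 1)/(1 - 11*x/8)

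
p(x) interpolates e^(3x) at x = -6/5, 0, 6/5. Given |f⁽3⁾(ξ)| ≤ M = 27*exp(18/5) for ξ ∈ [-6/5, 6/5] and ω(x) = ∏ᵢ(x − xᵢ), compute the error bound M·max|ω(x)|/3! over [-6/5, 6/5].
216*sqrt(3)*exp(18/5)/125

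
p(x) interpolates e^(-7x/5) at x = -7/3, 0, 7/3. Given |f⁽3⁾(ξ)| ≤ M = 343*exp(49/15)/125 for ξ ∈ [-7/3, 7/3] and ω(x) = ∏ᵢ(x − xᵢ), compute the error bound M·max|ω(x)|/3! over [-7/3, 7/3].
117649*sqrt(3)*exp(49/15)/91125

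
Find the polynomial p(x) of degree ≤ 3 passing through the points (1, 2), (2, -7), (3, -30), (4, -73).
-x**3 - x**2 + x + 3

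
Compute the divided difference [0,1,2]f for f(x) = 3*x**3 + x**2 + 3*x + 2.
10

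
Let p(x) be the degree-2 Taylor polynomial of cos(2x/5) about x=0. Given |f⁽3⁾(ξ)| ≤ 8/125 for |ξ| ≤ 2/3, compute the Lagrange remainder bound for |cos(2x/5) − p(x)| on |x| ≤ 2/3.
32/10125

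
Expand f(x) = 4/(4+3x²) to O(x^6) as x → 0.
1 - 3*x**2/4 + 9*x**4/16 + O(x**6)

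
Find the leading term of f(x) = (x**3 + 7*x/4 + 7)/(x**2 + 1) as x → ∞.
x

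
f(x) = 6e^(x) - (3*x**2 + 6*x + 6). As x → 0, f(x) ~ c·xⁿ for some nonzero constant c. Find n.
3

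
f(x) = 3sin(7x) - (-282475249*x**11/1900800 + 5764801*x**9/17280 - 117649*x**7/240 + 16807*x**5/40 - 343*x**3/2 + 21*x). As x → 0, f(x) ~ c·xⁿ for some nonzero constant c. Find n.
13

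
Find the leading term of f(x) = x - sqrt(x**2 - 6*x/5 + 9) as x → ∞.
3/5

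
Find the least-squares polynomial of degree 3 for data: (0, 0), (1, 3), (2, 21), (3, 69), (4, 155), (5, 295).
1/42 + (-283/252)x + (79/42)x² + (73/36)x³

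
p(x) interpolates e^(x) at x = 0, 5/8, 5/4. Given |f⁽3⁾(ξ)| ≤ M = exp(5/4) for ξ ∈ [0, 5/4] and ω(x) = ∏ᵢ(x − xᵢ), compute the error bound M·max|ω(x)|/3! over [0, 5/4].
125*sqrt(3)*exp(5/4)/13824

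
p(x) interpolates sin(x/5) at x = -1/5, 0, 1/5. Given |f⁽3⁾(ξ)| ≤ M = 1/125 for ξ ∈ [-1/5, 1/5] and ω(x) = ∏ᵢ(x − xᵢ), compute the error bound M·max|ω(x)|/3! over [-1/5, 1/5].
sqrt(3)/421875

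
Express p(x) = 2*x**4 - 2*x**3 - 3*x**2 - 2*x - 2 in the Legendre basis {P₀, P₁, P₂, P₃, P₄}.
(-13/5)P₀ + (-16/5)P₁ + (-6/7)P₂ + (-4/5)P₃ + (16/35)P₄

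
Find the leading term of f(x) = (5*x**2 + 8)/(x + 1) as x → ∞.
5*x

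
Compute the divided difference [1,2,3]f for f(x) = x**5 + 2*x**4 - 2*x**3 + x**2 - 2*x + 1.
129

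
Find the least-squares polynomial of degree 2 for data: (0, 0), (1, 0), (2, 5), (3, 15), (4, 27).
-9/35 + (-97/70)x + (29/14)x²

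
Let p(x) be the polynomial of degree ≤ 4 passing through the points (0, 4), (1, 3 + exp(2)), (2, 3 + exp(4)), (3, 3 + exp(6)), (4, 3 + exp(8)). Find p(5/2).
-5*exp(8)/128 - 5*exp(2)/32 + 387/128 + 45*exp(4)/64 + 15*exp(6)/32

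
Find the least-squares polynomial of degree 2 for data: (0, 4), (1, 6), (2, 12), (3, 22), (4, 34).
134/35 + (26/35)x + (12/7)x²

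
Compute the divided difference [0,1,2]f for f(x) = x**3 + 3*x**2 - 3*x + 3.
6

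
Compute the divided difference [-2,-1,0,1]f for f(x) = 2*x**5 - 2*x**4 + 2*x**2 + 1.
14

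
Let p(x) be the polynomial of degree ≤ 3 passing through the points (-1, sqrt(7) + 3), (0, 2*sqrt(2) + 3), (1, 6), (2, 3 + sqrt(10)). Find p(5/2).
-57/16 - 5*sqrt(7)/16 + 21*sqrt(2)/8 + 35*sqrt(10)/16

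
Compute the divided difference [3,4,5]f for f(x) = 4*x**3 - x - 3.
48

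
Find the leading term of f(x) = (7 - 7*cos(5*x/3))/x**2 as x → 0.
175/18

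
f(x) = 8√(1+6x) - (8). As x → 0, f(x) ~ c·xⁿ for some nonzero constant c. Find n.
1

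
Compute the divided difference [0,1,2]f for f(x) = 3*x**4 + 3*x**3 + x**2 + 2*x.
31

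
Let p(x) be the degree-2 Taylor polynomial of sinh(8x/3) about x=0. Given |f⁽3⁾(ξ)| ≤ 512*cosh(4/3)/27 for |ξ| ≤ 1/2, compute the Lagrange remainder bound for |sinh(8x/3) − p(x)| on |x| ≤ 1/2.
32*cosh(4/3)/81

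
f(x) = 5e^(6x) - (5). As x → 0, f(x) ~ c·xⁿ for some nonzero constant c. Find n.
1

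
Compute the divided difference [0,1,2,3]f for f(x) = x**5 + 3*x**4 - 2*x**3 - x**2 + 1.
41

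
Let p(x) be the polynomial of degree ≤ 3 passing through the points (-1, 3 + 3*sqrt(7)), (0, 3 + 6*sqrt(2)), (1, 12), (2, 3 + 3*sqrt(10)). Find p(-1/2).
3/16 + 3*sqrt(10)/16 + 15*sqrt(7)/16 + 45*sqrt(2)/8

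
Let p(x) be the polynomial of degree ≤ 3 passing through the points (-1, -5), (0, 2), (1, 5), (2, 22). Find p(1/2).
23/8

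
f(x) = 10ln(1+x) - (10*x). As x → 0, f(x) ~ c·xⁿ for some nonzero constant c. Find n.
2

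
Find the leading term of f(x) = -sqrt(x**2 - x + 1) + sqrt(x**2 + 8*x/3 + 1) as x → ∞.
11/6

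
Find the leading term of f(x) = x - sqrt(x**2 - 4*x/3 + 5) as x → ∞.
2/3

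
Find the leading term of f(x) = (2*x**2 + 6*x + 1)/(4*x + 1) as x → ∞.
x/2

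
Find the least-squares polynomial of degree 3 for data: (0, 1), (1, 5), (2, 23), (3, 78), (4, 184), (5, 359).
155/126 + (379/756)x + (-29/63)x² + (317/108)x³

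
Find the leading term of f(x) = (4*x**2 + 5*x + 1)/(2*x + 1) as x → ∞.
2*x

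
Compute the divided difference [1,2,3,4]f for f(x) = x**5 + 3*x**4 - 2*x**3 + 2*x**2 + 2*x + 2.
93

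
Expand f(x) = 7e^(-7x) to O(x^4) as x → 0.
7 - 49*x + 343*x**2/2 - 2401*x**3/6 + O(x**4)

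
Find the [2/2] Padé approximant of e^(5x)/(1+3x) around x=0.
(1075*x**2/228 + 55*x/19 + 1)/(-815*x**2/228 + 17*x/19 + 1)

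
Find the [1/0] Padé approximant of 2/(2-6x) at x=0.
3*x + 1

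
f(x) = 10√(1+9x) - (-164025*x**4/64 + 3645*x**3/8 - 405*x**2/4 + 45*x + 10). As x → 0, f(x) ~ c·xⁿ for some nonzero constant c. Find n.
5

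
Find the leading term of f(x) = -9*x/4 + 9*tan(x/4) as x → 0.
3*x**3/64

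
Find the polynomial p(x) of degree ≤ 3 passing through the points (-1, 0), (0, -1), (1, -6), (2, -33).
-3*x**3 - 2*x**2 - 1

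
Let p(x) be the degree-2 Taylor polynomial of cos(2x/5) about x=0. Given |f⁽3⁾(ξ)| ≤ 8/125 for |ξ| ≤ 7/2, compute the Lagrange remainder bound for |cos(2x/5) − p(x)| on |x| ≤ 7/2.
343/750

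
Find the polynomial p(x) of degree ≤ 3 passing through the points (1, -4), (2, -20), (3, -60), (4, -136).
-2*x**3 - 2*x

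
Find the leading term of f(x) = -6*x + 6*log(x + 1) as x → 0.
-3*x**2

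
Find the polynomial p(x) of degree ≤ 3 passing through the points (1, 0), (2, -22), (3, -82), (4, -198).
-3*x**3 - x**2 + 2*x + 2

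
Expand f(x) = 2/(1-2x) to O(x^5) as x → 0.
2 + 4*x + 8*x**2 + 16*x**3 + 32*x**4 + O(x**5)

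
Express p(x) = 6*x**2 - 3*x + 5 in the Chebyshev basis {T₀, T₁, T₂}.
(8)T₀ + (-3)T₁ + (3)T₂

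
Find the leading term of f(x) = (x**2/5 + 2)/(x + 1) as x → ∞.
x/5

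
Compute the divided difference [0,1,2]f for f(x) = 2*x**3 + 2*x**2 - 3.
8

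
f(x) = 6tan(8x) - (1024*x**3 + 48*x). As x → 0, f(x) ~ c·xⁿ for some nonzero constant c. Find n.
5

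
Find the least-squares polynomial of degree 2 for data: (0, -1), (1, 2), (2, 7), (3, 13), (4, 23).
-6/7 + (113/70)x + (15/14)x²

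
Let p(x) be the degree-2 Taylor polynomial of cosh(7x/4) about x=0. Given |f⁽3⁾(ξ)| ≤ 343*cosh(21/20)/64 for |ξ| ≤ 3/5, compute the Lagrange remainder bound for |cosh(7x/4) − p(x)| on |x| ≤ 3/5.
3087*cosh(21/20)/16000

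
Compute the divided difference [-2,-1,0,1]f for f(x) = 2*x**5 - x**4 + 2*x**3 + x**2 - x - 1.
14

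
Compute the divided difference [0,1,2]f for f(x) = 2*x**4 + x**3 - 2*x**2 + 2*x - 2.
15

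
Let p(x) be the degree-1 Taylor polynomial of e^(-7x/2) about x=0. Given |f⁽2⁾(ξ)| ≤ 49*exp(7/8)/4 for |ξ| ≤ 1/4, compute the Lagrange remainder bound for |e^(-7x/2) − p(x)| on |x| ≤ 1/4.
49*exp(7/8)/128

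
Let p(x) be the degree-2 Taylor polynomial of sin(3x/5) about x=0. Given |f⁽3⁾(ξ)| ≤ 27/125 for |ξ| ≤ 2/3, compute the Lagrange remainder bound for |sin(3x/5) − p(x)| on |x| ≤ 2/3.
4/375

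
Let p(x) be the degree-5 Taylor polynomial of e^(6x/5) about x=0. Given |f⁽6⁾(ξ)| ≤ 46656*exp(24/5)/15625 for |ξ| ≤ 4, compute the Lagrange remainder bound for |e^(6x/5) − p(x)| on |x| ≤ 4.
1327104*exp(24/5)/78125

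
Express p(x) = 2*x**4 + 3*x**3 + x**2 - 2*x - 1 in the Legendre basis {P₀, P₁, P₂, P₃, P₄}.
(-4/15)P₀ + (-1/5)P₁ + (38/21)P₂ + (6/5)P₃ + (16/35)P₄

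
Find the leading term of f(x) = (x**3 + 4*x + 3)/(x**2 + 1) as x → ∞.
x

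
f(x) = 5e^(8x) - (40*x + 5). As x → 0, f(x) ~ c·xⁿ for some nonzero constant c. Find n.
2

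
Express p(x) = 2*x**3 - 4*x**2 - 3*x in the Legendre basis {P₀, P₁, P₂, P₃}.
(-4/3)P₀ + (-9/5)P₁ + (-8/3)P₂ + (4/5)P₃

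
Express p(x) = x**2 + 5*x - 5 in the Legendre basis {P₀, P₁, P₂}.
(-14/3)P₀ + (5)P₁ + (2/3)P₂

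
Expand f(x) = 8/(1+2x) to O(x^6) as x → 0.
8 - 16*x + 32*x**2 - 64*x**3 + 128*x**4 - 256*x**5 + O(x**6)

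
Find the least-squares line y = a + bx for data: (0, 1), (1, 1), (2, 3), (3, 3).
a = 4/5, b = 4/5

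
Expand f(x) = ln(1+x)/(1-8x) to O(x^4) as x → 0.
x + 15*x**2/2 + 181*x**3/3 + O(x**4)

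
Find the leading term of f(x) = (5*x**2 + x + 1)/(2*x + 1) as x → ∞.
5*x/2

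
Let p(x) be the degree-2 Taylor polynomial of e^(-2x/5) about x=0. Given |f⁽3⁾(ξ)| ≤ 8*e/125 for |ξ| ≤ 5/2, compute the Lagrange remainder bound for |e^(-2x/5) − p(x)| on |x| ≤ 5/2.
e/6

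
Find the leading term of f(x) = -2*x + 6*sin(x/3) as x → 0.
-x**3/27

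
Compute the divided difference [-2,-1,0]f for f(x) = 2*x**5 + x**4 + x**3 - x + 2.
-26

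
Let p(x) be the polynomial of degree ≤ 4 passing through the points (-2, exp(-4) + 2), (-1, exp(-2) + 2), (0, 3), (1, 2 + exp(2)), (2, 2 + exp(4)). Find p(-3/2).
(35 + 140*exp(2) + (-5*exp(4) + 186 + 28*exp(2))*exp(4))*exp(-4)/128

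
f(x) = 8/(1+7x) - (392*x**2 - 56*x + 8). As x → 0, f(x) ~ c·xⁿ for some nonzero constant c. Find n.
3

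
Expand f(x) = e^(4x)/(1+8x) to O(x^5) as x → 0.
1 - 4*x + 40*x**2 - 928*x**3/3 + 7456*x**4/3 + O(x**5)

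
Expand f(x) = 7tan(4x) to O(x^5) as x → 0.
28*x + 448*x**3/3 + O(x**5)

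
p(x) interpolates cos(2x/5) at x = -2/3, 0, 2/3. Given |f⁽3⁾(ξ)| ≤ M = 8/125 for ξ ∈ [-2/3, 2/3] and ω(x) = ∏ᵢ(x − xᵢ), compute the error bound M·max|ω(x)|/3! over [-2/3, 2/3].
64*sqrt(3)/91125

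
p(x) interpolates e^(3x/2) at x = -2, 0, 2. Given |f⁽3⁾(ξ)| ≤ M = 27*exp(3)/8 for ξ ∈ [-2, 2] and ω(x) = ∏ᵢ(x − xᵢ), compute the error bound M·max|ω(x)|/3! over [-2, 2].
sqrt(3)*exp(3)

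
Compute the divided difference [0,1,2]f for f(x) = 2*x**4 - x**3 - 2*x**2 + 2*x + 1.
9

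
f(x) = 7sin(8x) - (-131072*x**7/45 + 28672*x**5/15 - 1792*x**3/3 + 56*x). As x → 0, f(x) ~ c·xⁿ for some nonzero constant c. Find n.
9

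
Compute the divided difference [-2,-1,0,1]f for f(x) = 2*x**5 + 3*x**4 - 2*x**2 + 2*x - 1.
4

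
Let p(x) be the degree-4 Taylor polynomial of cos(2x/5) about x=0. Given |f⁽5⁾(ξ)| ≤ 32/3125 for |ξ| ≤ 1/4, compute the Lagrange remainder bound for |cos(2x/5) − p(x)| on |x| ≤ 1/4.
1/12000000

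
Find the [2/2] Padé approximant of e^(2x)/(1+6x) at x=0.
(91*x**2/129 + 58*x/43 + 1)/(-503*x**2/129 + 230*x/43 + 1)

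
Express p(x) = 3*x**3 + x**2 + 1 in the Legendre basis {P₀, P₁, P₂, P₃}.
(4/3)P₀ + (9/5)P₁ + (2/3)P₂ + (6/5)P₃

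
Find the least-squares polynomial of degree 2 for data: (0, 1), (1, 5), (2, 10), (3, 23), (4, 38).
9/7 + (22/35)x + (15/7)x²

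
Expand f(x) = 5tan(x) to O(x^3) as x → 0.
5*x + O(x**3)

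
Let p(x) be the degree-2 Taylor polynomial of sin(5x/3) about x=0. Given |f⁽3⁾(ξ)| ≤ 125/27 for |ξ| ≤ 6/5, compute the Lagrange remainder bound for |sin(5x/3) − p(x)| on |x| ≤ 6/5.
4/3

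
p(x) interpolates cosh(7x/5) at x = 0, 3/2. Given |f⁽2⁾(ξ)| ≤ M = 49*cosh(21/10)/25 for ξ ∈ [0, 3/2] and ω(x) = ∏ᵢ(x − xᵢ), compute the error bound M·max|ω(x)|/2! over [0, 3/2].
441*cosh(21/10)/800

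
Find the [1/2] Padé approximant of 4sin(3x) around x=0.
12*x/(3*x**2/2 + 1)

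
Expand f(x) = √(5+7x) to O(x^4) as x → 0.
sqrt(5) + 7*sqrt(5)*x/10 - 49*sqrt(5)*x**2/200 + 343*sqrt(5)*x**3/2000 + O(x**4)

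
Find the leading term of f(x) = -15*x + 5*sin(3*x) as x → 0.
-45*x**3/2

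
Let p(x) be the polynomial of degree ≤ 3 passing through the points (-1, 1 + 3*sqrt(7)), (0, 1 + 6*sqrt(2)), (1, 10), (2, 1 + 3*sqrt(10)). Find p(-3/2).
-105*sqrt(2)/8 - 15*sqrt(10)/16 + 205/16 + 105*sqrt(7)/16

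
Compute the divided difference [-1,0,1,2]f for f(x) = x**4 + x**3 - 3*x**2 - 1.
3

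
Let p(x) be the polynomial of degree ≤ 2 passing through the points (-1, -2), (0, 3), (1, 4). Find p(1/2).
4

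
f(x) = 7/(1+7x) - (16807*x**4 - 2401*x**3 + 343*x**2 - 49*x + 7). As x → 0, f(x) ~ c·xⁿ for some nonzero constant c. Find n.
5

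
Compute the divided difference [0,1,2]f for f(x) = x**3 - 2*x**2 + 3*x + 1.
1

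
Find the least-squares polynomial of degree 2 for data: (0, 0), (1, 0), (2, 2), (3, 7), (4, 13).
-2/35 + (-69/70)x + (15/14)x²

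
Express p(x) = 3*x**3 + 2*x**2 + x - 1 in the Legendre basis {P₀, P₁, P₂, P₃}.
(-1/3)P₀ + (14/5)P₁ + (4/3)P₂ + (6/5)P₃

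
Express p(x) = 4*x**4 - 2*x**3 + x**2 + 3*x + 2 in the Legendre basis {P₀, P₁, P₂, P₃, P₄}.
(47/15)P₀ + (9/5)P₁ + (62/21)P₂ + (-4/5)P₃ + (32/35)P₄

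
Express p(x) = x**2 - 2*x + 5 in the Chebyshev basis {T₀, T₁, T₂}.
(11/2)T₀ + (-2)T₁ + (1/2)T₂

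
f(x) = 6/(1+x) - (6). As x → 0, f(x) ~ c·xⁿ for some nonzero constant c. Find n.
1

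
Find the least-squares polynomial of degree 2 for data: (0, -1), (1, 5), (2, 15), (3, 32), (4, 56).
-23/35 + (127/70)x + (43/14)x²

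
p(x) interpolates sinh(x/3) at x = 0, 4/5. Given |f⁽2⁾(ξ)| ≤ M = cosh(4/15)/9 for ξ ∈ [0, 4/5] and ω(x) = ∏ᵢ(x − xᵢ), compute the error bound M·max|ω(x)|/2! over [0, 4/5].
2*cosh(4/15)/225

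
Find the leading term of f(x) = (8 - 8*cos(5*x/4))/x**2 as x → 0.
25/4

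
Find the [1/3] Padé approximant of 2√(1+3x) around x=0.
(21*x/4 + 2)/(27*x**3/64 - 9*x**2/16 + 9*x/8 + 1)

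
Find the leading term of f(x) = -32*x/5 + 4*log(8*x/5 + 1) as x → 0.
-128*x**2/25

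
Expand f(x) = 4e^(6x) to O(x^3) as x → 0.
4 + 24*x + 72*x**2 + O(x**3)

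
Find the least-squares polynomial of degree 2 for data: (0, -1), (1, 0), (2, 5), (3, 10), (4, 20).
-36/35 + (2/35)x + (9/7)x²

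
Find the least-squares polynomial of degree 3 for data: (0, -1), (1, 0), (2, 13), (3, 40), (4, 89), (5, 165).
-8/7 + (-5/3)x + (67/28)x² + (11/12)x³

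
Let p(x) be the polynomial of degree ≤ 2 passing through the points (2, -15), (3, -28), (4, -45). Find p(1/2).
-3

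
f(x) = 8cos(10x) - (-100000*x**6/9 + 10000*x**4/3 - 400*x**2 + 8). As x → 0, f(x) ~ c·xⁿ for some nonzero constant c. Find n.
8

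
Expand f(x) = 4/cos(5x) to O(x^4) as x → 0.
4 + 50*x**2 + O(x**4)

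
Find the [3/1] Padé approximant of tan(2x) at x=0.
8*x**3/3 + 2*x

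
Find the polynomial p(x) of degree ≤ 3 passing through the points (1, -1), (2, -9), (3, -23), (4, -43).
-3*x**2 + x + 1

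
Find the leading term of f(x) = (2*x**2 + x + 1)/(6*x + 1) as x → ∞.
x/3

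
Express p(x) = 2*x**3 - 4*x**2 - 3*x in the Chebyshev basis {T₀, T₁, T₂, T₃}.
(-2)T₀ + (-3/2)T₁ + (-2)T₂ + (1/2)T₃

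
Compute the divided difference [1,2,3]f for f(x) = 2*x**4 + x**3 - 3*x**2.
53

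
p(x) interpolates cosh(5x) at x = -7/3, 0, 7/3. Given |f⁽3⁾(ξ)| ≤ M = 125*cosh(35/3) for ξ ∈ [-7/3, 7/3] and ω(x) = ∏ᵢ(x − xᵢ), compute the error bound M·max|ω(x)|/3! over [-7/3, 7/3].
42875*sqrt(3)*cosh(35/3)/729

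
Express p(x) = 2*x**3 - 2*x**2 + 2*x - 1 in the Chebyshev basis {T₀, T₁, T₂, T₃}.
(-2)T₀ + (7/2)T₁ - T₂ + (1/2)T₃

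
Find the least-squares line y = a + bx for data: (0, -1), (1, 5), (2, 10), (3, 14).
a = -1/2, b = 5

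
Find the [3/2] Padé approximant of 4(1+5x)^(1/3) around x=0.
(700*x**3/81 + 140*x**2/3 + 28*x + 4)/(50*x**2/9 + 16*x/3 + 1)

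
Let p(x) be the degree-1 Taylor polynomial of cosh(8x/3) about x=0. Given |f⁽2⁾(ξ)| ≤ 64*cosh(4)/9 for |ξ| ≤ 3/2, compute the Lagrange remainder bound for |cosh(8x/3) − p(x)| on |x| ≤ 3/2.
8*cosh(4)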